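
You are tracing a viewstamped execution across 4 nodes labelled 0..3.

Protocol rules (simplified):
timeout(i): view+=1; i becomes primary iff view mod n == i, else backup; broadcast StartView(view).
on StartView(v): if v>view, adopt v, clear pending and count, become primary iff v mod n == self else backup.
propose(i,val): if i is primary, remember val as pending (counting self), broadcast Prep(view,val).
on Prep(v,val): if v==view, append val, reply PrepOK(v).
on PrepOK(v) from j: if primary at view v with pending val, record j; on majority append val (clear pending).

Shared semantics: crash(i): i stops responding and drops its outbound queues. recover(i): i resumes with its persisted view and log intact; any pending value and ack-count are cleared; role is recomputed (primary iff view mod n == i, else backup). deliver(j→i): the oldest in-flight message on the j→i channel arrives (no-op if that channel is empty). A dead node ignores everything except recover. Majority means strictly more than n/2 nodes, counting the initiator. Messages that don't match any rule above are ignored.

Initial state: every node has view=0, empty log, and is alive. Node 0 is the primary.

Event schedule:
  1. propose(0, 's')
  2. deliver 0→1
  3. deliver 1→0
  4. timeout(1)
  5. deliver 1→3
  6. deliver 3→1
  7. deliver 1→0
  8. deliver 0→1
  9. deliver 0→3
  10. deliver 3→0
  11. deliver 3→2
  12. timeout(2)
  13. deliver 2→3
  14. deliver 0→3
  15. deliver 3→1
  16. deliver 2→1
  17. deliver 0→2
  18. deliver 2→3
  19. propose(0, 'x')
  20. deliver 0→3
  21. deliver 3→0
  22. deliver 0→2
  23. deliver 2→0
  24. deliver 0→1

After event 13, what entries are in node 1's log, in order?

step 1 propose(0,'s'): —
step 2 deliver 0→1: 1={back,v=0,log=s}
step 3 deliver 1→0: —
step 4 timeout(1): 1={prim,v=1,log=s}
step 5 deliver 1→3: 3={back,v=1,log=-}
step 6 deliver 3→1: —
step 7 deliver 1→0: 0={back,v=1,log=-}
step 8 deliver 0→1: —
step 9 deliver 0→3: —
step 10 deliver 3→0: —
step 11 deliver 3→2: —
step 12 timeout(2): 2={back,v=1,log=-}
step 13 deliver 2→3: —

s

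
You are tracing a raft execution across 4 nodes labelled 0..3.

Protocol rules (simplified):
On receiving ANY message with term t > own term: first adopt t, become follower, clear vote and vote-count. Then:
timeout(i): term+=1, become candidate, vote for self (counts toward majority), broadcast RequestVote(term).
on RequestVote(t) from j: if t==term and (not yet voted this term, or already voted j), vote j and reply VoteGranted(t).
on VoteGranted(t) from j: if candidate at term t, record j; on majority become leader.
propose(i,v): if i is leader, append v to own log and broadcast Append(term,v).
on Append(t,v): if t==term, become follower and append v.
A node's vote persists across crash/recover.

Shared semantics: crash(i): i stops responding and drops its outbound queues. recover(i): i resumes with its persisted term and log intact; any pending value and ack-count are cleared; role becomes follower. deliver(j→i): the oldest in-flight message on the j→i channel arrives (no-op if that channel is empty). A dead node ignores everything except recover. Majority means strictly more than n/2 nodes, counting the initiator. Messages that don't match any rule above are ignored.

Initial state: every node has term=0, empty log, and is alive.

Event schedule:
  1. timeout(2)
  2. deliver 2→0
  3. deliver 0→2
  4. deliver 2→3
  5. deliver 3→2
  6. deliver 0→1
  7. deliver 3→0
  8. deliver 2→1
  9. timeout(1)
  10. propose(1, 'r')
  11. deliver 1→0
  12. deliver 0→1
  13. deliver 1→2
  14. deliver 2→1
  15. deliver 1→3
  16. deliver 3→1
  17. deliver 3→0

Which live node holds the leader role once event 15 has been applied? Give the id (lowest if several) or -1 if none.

after 1 — timeout(2): n2:cand/t1/[-]
after 2 — deliver 2→0: n0:foll/t1/[-]
after 3 — deliver 0→2: ·
after 4 — deliver 2→3: n3:foll/t1/[-]
after 5 — deliver 3→2: n2:lead/t1/[-]
after 6 — deliver 0→1: ·
after 7 — deliver 3→0: ·
after 8 — deliver 2→1: n1:foll/t1/[-]
after 9 — timeout(1): n1:cand/t2/[-]
after 10 — propose(1,'r'): ·
after 11 — deliver 1→0: n0:foll/t2/[-]
after 12 — deliver 0→1: ·
after 13 — deliver 1→2: ·
after 14 — deliver 2→1: ·
after 15 — deliver 1→3: n3:foll/t2/[-]

2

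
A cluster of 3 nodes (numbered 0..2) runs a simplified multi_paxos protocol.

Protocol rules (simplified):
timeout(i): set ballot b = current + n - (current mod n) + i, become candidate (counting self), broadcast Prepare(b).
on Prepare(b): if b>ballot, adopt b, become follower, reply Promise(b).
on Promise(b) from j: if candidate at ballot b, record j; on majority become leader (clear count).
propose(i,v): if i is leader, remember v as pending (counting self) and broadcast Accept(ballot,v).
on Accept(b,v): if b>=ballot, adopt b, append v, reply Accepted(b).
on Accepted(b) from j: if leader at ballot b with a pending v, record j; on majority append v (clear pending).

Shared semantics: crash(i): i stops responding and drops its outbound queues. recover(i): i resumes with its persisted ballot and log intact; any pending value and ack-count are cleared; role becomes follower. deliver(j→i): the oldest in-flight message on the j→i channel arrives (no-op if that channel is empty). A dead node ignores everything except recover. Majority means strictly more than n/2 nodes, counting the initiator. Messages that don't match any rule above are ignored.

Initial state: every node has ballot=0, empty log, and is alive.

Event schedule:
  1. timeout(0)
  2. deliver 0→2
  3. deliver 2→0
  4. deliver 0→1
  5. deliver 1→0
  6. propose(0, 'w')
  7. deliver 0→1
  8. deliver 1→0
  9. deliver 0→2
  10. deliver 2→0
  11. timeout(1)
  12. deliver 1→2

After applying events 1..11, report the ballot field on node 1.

7

e1 timeout(0): 0[cand,b=3,-]
e2 deliver 0→2: 2[foll,b=3,-]
e3 deliver 2→0: 0[lead,b=3,-]
e4 deliver 0→1: 1[foll,b=3,-]
e5 deliver 1→0: ·
e6 propose(0,'w'): ·
e7 deliver 0→1: 1[foll,b=3,w]
e8 deliver 1→0: 0[lead,b=3,w]
e9 deliver 0→2: 2[foll,b=3,w]
e10 deliver 2→0: ·
e11 timeout(1): 1[cand,b=7,w]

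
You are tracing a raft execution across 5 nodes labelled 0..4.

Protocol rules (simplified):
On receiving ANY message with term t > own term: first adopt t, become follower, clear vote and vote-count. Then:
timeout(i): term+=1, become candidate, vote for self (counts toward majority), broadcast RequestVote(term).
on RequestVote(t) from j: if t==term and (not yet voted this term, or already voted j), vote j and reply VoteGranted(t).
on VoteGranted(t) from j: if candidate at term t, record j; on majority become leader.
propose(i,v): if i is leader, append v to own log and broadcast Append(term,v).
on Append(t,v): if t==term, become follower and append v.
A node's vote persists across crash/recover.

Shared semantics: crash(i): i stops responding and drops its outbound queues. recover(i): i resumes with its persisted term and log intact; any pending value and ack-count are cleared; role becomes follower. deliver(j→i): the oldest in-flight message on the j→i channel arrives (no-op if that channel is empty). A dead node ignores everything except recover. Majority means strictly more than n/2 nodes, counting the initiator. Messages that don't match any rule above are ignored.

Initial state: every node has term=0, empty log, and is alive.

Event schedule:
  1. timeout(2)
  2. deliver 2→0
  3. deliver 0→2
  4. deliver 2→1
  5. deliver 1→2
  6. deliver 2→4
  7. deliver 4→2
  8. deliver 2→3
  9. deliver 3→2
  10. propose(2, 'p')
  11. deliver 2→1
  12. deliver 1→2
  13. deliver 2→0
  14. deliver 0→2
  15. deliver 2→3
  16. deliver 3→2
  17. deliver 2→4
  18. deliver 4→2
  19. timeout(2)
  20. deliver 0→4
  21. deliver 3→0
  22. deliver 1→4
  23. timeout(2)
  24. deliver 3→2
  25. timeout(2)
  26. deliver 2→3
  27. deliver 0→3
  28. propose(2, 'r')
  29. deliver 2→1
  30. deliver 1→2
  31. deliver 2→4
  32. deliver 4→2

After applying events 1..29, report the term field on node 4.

1

[1] timeout(2) → N2(cand t1 [-])
[2] deliver 2→0 → N0(foll t1 [-])
[3] deliver 0→2 → ∅
[4] deliver 2→1 → N1(foll t1 [-])
[5] deliver 1→2 → N2(lead t1 [-])
[6] deliver 2→4 → N4(foll t1 [-])
[7] deliver 4→2 → ∅
[8] deliver 2→3 → N3(foll t1 [-])
[9] deliver 3→2 → ∅
[10] propose(2,'p') → N2(lead t1 [p])
[11] deliver 2→1 → N1(foll t1 [p])
[12] deliver 1→2 → ∅
[13] deliver 2→0 → N0(foll t1 [p])
[14] deliver 0→2 → ∅
[15] deliver 2→3 → N3(foll t1 [p])
[16] deliver 3→2 → ∅
[17] deliver 2→4 → N4(foll t1 [p])
[18] deliver 4→2 → ∅
[19] timeout(2) → N2(cand t2 [p])
[20] deliver 0→4 → ∅
[21] deliver 3→0 → ∅
[22] deliver 1→4 → ∅
[23] timeout(2) → N2(cand t3 [p])
[24] deliver 3→2 → ∅
[25] timeout(2) → N2(cand t4 [p])
[26] deliver 2→3 → N3(foll t2 [p])
[27] deliver 0→3 → ∅
[28] propose(2,'r') → ∅
[29] deliver 2→1 → N1(foll t2 [p])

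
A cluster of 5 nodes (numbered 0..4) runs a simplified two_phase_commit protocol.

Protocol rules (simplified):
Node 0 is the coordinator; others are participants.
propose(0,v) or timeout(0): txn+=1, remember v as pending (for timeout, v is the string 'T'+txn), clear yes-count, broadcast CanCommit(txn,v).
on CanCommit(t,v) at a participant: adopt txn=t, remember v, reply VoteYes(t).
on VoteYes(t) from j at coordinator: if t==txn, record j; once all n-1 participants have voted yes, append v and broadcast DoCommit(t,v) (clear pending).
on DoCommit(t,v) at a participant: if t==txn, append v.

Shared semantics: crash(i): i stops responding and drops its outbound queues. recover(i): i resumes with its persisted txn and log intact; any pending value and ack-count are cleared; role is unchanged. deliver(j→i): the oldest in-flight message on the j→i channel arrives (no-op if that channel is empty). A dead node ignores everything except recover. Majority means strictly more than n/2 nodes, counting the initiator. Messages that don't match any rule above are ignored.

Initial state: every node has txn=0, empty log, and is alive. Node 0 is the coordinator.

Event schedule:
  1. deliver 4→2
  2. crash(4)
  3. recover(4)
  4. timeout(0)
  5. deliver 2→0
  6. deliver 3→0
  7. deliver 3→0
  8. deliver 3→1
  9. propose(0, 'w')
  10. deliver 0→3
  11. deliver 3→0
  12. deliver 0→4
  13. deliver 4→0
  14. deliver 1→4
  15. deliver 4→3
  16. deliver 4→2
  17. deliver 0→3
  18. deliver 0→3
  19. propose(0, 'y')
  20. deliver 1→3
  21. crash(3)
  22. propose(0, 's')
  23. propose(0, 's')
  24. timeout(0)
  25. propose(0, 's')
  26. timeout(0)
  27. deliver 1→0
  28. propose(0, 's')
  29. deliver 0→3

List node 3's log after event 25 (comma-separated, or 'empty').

e1 deliver 4→2: ·
e2 crash(4): 4[✗part,t=0,-]
e3 recover(4): 4[part,t=0,-]
e4 timeout(0): 0[coor,t=1,-]
e5 deliver 2→0: ·
e6 deliver 3→0: ·
e7 deliver 3→0: ·
e8 deliver 3→1: ·
e9 propose(0,'w'): 0[coor,t=2,-]
e10 deliver 0→3: 3[part,t=1,-]
e11 deliver 3→0: ·
e12 deliver 0→4: 4[part,t=1,-]
e13 deliver 4→0: ·
e14 deliver 1→4: ·
e15 deliver 4→3: ·
e16 deliver 4→2: ·
e17 deliver 0→3: 3[part,t=2,-]
e18 deliver 0→3: ·
e19 propose(0,'y'): 0[coor,t=3,-]
e20 deliver 1→3: ·
e21 crash(3): 3[✗part,t=2,-]
e22 propose(0,'s'): 0[coor,t=4,-]
e23 propose(0,'s'): 0[coor,t=5,-]
e24 timeout(0): 0[coor,t=6,-]
e25 propose(0,'s'): 0[coor,t=7,-]

empty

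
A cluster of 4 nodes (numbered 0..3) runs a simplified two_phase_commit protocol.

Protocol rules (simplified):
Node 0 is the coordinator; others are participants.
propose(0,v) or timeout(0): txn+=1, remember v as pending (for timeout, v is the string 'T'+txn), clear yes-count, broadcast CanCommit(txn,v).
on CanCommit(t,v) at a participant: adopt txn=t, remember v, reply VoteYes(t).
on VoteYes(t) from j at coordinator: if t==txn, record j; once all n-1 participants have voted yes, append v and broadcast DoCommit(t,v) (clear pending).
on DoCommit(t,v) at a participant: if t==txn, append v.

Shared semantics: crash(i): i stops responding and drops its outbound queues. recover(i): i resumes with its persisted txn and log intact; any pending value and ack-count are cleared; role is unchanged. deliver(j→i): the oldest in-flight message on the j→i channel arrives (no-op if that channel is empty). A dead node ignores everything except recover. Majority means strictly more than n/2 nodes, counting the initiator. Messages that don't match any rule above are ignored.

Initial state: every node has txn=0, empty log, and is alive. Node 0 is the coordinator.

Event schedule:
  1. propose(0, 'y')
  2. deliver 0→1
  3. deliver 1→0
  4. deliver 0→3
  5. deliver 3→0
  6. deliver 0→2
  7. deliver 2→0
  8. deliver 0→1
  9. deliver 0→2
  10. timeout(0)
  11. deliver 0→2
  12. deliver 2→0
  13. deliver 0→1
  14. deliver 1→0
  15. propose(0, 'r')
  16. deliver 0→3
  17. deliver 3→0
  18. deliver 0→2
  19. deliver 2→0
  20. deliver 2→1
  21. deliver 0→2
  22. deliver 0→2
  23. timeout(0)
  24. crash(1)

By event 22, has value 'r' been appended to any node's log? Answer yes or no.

no

after 1 — propose(0,'y'): n0:coor/t1/[-]
after 2 — deliver 0→1: n1:part/t1/[-]
after 3 — deliver 1→0: ·
after 4 — deliver 0→3: n3:part/t1/[-]
after 5 — deliver 3→0: ·
after 6 — deliver 0→2: n2:part/t1/[-]
after 7 — deliver 2→0: n0:coor/t1/[y]
after 8 — deliver 0→1: n1:part/t1/[y]
after 9 — deliver 0→2: n2:part/t1/[y]
after 10 — timeout(0): n0:coor/t2/[y]
after 11 — deliver 0→2: n2:part/t2/[y]
after 12 — deliver 2→0: ·
after 13 — deliver 0→1: n1:part/t2/[y]
after 14 — deliver 1→0: ·
after 15 — propose(0,'r'): n0:coor/t3/[y]
after 16 — deliver 0→3: n3:part/t1/[y]
after 17 — deliver 3→0: ·
after 18 — deliver 0→2: n2:part/t3/[y]
after 19 — deliver 2→0: ·
after 20 — deliver 2→1: ·
after 21 — deliver 0→2: ·
after 22 — deliver 0→2: ·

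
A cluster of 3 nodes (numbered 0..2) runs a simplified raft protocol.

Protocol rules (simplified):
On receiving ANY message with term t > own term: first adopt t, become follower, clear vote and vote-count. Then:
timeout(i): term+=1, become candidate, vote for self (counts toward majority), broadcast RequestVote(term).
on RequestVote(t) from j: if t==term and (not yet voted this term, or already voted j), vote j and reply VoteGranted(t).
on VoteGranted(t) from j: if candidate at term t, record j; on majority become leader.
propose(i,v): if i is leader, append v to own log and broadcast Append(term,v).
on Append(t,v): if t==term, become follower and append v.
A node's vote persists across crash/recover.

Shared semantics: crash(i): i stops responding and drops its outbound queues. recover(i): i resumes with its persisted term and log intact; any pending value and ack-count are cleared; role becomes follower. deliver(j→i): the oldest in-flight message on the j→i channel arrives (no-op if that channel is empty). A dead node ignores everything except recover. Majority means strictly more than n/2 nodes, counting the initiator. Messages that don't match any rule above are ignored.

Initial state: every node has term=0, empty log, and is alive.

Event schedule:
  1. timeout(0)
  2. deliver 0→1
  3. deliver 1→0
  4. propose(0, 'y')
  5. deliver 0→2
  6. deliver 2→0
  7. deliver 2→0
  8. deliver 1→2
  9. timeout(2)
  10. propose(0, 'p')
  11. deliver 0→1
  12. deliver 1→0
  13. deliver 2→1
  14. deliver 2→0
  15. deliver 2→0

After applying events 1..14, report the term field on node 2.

1. timeout(0):  <0:cand t1 ->
2. deliver 0→1:  <1:foll t1 ->
3. deliver 1→0:  <0:lead t1 ->
4. propose(0,'y'):  <0:lead t1 y>
5. deliver 0→2:  <2:foll t1 ->
6. deliver 2→0:  nop
7. deliver 2→0:  nop
8. deliver 1→2:  nop
9. timeout(2):  <2:cand t2 ->
10. propose(0,'p'):  <0:lead t1 y,p>
11. deliver 0→1:  <1:foll t1 y>
12. deliver 1→0:  nop
13. deliver 2→1:  <1:foll t2 y>
14. deliver 2→0:  <0:foll t2 y,p>

2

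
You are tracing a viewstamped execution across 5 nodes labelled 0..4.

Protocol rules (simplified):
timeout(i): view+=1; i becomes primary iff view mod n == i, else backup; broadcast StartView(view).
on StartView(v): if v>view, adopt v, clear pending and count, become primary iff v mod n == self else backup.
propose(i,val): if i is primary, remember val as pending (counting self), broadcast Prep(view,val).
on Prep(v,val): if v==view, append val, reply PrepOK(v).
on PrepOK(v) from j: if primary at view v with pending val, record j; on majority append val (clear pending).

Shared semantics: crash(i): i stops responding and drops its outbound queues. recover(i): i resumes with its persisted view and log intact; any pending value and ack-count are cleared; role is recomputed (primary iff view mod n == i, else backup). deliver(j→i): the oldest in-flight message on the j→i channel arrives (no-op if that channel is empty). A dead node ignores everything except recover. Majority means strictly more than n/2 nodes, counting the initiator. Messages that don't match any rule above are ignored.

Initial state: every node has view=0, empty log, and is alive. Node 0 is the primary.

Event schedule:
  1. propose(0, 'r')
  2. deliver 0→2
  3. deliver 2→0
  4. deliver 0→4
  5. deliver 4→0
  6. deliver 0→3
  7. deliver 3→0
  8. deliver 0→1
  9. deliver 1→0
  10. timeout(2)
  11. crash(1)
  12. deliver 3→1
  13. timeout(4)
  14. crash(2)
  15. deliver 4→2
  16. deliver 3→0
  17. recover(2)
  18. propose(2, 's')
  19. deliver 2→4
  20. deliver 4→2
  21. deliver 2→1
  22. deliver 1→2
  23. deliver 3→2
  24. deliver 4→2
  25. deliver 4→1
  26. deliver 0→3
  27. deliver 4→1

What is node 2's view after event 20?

step 1 propose(0,'r'): —
step 2 deliver 0→2: 2={back,v=0,log=r}
step 3 deliver 2→0: —
step 4 deliver 0→4: 4={back,v=0,log=r}
step 5 deliver 4→0: 0={prim,v=0,log=r}
step 6 deliver 0→3: 3={back,v=0,log=r}
step 7 deliver 3→0: —
step 8 deliver 0→1: 1={back,v=0,log=r}
step 9 deliver 1→0: —
step 10 timeout(2): 2={back,v=1,log=r}
step 11 crash(1): 1={✗back,v=0,log=r}
step 12 deliver 3→1: —
step 13 timeout(4): 4={back,v=1,log=r}
step 14 crash(2): 2={✗back,v=1,log=r}
step 15 deliver 4→2: —
step 16 deliver 3→0: —
step 17 recover(2): 2={back,v=1,log=r}
step 18 propose(2,'s'): —
step 19 deliver 2→4: —
step 20 deliver 4→2: —

1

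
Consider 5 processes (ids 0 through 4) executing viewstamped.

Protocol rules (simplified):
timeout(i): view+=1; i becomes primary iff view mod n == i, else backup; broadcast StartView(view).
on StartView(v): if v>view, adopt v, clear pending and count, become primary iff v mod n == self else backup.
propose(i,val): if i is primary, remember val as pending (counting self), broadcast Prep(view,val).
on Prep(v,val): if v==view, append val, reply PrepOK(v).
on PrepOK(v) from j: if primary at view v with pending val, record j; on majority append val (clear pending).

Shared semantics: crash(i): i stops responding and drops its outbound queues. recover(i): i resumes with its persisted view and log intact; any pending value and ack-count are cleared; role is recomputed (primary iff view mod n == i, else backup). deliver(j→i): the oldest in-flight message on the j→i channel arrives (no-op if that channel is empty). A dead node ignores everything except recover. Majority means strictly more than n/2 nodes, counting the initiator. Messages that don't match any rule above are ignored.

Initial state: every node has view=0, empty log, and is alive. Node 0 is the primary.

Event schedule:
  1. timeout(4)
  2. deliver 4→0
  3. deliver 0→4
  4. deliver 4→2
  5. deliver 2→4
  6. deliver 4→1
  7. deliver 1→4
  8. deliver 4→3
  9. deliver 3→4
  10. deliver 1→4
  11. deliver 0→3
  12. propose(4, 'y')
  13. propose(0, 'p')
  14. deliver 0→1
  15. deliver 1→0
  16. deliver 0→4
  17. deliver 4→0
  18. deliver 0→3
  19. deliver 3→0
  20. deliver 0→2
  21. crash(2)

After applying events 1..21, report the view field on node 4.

1

1. timeout(4):  <4:back v1 ->
2. deliver 4→0:  <0:back v1 ->
3. deliver 0→4:  nop
4. deliver 4→2:  <2:back v1 ->
5. deliver 2→4:  nop
6. deliver 4→1:  <1:prim v1 ->
7. deliver 1→4:  nop
8. deliver 4→3:  <3:back v1 ->
9. deliver 3→4:  nop
10. deliver 1→4:  nop
11. deliver 0→3:  nop
12. propose(4,'y'):  nop
13. propose(0,'p'):  nop
14. deliver 0→1:  nop
15. deliver 1→0:  nop
16. deliver 0→4:  nop
17. deliver 4→0:  nop
18. deliver 0→3:  nop
19. deliver 3→0:  nop
20. deliver 0→2:  nop
21. crash(2):  <2:✗back v1 ->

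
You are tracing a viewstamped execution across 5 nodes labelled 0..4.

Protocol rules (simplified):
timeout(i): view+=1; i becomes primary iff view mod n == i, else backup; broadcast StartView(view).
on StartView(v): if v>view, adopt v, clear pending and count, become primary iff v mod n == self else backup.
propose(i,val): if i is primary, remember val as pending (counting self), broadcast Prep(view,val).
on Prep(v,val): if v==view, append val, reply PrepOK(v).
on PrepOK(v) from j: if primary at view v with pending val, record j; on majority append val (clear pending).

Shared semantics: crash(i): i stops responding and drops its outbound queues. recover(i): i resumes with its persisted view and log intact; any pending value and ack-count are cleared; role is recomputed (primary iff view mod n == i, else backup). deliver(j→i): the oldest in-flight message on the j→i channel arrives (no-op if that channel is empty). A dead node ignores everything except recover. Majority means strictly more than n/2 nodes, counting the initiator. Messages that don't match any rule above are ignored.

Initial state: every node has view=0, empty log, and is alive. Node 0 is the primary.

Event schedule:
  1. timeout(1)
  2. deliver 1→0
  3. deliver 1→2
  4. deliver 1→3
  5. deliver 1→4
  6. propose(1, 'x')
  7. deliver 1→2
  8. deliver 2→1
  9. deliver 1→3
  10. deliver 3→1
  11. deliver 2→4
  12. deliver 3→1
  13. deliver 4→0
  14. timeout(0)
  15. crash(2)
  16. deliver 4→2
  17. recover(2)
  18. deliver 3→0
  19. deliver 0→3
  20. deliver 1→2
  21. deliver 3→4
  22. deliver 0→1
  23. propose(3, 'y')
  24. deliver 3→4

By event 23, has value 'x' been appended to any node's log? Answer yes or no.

step 1 timeout(1): 1={prim,v=1,log=-}
step 2 deliver 1→0: 0={back,v=1,log=-}
step 3 deliver 1→2: 2={back,v=1,log=-}
step 4 deliver 1→3: 3={back,v=1,log=-}
step 5 deliver 1→4: 4={back,v=1,log=-}
step 6 propose(1,'x'): —
step 7 deliver 1→2: 2={back,v=1,log=x}
step 8 deliver 2→1: —
step 9 deliver 1→3: 3={back,v=1,log=x}
step 10 deliver 3→1: 1={prim,v=1,log=x}
step 11 deliver 2→4: —
step 12 deliver 3→1: —
step 13 deliver 4→0: —
step 14 timeout(0): 0={back,v=2,log=-}
step 15 crash(2): 2={✗back,v=1,log=x}
step 16 deliver 4→2: —
step 17 recover(2): 2={back,v=1,log=x}
step 18 deliver 3→0: —
step 19 deliver 0→3: 3={back,v=2,log=x}
step 20 deliver 1→2: —
step 21 deliver 3→4: —
step 22 deliver 0→1: 1={back,v=2,log=x}
step 23 propose(3,'y'): —

yes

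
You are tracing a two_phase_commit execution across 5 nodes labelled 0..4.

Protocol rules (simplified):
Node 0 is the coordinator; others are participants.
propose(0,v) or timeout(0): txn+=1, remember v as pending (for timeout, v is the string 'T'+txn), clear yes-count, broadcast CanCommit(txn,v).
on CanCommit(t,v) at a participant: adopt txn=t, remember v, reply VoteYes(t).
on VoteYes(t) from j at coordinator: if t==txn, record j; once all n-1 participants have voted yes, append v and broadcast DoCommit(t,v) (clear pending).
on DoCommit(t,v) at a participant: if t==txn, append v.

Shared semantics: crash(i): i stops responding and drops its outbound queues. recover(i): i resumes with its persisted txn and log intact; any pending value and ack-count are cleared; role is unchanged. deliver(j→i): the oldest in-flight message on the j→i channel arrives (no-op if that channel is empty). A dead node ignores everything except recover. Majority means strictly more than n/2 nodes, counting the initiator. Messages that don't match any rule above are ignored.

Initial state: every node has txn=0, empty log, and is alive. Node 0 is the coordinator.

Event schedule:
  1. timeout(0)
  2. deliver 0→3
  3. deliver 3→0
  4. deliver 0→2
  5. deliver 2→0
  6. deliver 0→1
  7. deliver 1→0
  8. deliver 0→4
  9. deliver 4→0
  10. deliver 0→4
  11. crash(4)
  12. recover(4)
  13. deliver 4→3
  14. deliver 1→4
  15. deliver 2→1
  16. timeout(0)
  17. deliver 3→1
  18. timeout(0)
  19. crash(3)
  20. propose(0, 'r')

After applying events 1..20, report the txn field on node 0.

[1] timeout(0) → N0(coor t1 [-])
[2] deliver 0→3 → N3(part t1 [-])
[3] deliver 3→0 → ∅
[4] deliver 0→2 → N2(part t1 [-])
[5] deliver 2→0 → ∅
[6] deliver 0→1 → N1(part t1 [-])
[7] deliver 1→0 → ∅
[8] deliver 0→4 → N4(part t1 [-])
[9] deliver 4→0 → N0(coor t1 [T1])
[10] deliver 0→4 → N4(part t1 [T1])
[11] crash(4) → N4(✗part t1 [T1])
[12] recover(4) → N4(part t1 [T1])
[13] deliver 4→3 → ∅
[14] deliver 1→4 → ∅
[15] deliver 2→1 → ∅
[16] timeout(0) → N0(coor t2 [T1])
[17] deliver 3→1 → ∅
[18] timeout(0) → N0(coor t3 [T1])
[19] crash(3) → N3(✗part t1 [-])
[20] propose(0,'r') → N0(coor t4 [T1])

4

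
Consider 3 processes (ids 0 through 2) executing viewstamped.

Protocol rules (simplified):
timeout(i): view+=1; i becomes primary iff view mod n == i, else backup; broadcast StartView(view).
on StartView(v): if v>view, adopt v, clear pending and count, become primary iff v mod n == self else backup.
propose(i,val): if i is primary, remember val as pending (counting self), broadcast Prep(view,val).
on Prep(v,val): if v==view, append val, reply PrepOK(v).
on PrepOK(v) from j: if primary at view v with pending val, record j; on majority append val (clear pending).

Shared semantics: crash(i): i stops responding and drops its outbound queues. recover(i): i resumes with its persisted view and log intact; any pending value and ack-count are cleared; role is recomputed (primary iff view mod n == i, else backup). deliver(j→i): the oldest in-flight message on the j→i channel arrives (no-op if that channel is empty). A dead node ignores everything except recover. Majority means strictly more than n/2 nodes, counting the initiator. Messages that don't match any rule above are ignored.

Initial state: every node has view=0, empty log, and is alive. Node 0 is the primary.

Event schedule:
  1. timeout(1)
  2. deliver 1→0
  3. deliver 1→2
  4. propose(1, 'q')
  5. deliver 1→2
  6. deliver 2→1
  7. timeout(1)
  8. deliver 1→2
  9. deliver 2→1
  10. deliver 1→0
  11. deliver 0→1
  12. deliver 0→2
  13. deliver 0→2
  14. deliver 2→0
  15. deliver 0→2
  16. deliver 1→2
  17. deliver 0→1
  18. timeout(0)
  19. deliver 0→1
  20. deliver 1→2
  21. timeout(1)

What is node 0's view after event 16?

step 1 timeout(1): 1={prim,v=1,log=-}
step 2 deliver 1→0: 0={back,v=1,log=-}
step 3 deliver 1→2: 2={back,v=1,log=-}
step 4 propose(1,'q'): —
step 5 deliver 1→2: 2={back,v=1,log=q}
step 6 deliver 2→1: 1={prim,v=1,log=q}
step 7 timeout(1): 1={back,v=2,log=q}
step 8 deliver 1→2: 2={prim,v=2,log=q}
step 9 deliver 2→1: —
step 10 deliver 1→0: 0={back,v=1,log=q}
step 11 deliver 0→1: —
step 12 deliver 0→2: —
step 13 deliver 0→2: —
step 14 deliver 2→0: —
step 15 deliver 0→2: —
step 16 deliver 1→2: —

1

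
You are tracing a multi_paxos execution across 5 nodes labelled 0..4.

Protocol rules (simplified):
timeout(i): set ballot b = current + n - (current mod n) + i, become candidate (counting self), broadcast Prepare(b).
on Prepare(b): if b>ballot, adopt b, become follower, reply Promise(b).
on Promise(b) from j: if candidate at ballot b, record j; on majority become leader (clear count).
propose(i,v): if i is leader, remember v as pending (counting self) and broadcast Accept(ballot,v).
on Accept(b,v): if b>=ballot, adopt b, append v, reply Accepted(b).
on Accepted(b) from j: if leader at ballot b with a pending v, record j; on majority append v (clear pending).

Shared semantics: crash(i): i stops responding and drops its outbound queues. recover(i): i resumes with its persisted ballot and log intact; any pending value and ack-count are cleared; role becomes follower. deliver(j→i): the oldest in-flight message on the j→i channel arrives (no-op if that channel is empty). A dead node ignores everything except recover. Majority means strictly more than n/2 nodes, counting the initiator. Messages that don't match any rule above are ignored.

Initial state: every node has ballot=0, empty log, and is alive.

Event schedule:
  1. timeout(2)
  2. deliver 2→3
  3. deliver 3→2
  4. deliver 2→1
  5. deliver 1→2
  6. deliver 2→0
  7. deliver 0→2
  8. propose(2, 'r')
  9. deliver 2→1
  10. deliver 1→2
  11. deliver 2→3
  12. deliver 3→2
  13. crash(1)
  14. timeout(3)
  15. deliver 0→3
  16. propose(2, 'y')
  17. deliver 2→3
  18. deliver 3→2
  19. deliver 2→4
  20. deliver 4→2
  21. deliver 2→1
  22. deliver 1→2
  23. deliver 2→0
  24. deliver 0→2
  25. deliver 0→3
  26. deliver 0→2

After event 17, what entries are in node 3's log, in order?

r

after 1 — timeout(2): n2:cand/b7/[-]
after 2 — deliver 2→3: n3:foll/b7/[-]
after 3 — deliver 3→2: ·
after 4 — deliver 2→1: n1:foll/b7/[-]
after 5 — deliver 1→2: n2:lead/b7/[-]
after 6 — deliver 2→0: n0:foll/b7/[-]
after 7 — deliver 0→2: ·
after 8 — propose(2,'r'): ·
after 9 — deliver 2→1: n1:foll/b7/[r]
after 10 — deliver 1→2: ·
after 11 — deliver 2→3: n3:foll/b7/[r]
after 12 — deliver 3→2: n2:lead/b7/[r]
after 13 — crash(1): n1:✗foll/b7/[r]
after 14 — timeout(3): n3:cand/b13/[r]
after 15 — deliver 0→3: ·
after 16 — propose(2,'y'): ·
after 17 — deliver 2→3: ·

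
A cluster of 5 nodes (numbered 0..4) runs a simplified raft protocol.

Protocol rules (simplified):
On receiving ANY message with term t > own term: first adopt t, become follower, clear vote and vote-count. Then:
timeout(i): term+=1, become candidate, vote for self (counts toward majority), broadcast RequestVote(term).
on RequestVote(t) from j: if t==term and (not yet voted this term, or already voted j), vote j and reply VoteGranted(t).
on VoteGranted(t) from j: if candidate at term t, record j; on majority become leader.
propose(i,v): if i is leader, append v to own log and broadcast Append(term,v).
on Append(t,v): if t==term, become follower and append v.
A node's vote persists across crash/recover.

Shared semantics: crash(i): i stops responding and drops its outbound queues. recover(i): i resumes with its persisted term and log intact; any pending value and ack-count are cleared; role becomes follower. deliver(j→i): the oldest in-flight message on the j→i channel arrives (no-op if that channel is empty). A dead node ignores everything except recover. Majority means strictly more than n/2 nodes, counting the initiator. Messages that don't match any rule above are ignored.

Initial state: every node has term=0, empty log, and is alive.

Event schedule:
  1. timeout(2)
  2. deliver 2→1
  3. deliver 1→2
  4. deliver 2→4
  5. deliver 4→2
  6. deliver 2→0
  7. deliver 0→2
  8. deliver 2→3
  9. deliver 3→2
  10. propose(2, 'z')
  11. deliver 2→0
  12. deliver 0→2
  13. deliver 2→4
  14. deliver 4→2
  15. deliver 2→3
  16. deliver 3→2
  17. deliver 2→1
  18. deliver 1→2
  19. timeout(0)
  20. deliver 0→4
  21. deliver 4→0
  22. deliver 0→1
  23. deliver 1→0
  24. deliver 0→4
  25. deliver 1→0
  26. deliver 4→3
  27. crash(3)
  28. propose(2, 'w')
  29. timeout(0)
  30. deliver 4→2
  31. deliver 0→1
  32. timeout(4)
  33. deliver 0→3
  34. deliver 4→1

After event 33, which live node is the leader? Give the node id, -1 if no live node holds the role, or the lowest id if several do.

2

e1 timeout(2): 2[cand,t=1,-]
e2 deliver 2→1: 1[foll,t=1,-]
e3 deliver 1→2: ·
e4 deliver 2→4: 4[foll,t=1,-]
e5 deliver 4→2: 2[lead,t=1,-]
e6 deliver 2→0: 0[foll,t=1,-]
e7 deliver 0→2: ·
e8 deliver 2→3: 3[foll,t=1,-]
e9 deliver 3→2: ·
e10 propose(2,'z'): 2[lead,t=1,z]
e11 deliver 2→0: 0[foll,t=1,z]
e12 deliver 0→2: ·
e13 deliver 2→4: 4[foll,t=1,z]
e14 deliver 4→2: ·
e15 deliver 2→3: 3[foll,t=1,z]
e16 deliver 3→2: ·
e17 deliver 2→1: 1[foll,t=1,z]
e18 deliver 1→2: ·
e19 timeout(0): 0[cand,t=2,z]
e20 deliver 0→4: 4[foll,t=2,z]
e21 deliver 4→0: ·
e22 deliver 0→1: 1[foll,t=2,z]
e23 deliver 1→0: 0[lead,t=2,z]
e24 deliver 0→4: ·
e25 deliver 1→0: ·
e26 deliver 4→3: ·
e27 crash(3): 3[✗foll,t=1,z]
e28 propose(2,'w'): 2[lead,t=1,z,w]
e29 timeout(0): 0[cand,t=3,z]
e30 deliver 4→2: ·
e31 deliver 0→1: 1[foll,t=3,z]
e32 timeout(4): 4[cand,t=3,z]
e33 deliver 0→3: ·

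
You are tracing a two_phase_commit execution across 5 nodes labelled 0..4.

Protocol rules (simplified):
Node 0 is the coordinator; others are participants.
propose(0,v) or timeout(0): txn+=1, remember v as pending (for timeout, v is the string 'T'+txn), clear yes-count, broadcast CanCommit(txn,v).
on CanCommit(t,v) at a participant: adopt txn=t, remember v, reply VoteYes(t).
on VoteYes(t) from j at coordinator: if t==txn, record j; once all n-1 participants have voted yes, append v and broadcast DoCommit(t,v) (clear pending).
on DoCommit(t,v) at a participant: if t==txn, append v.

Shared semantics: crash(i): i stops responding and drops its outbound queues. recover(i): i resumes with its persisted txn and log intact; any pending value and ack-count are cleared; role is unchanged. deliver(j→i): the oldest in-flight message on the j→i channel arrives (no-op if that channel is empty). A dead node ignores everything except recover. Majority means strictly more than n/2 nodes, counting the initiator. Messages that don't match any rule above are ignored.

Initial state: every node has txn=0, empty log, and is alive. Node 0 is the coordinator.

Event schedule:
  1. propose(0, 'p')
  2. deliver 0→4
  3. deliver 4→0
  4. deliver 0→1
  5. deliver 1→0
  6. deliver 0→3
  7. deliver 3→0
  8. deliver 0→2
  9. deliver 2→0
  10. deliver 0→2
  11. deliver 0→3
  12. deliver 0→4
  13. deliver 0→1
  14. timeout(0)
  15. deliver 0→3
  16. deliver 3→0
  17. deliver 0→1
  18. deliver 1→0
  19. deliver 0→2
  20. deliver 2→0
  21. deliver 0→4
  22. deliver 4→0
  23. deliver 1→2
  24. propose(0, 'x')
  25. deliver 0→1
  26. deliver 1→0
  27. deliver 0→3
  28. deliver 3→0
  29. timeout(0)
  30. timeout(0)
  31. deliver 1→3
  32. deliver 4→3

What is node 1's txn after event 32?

1. propose(0,'p'):  <0:coor t1 ->
2. deliver 0→4:  <4:part t1 ->
3. deliver 4→0:  nop
4. deliver 0→1:  <1:part t1 ->
5. deliver 1→0:  nop
6. deliver 0→3:  <3:part t1 ->
7. deliver 3→0:  nop
8. deliver 0→2:  <2:part t1 ->
9. deliver 2→0:  <0:coor t1 p>
10. deliver 0→2:  <2:part t1 p>
11. deliver 0→3:  <3:part t1 p>
12. deliver 0→4:  <4:part t1 p>
13. deliver 0→1:  <1:part t1 p>
14. timeout(0):  <0:coor t2 p>
15. deliver 0→3:  <3:part t2 p>
16. deliver 3→0:  nop
17. deliver 0→1:  <1:part t2 p>
18. deliver 1→0:  nop
19. deliver 0→2:  <2:part t2 p>
20. deliver 2→0:  nop
21. deliver 0→4:  <4:part t2 p>
22. deliver 4→0:  <0:coor t2 p,T2>
23. deliver 1→2:  nop
24. propose(0,'x'):  <0:coor t3 p,T2>
25. deliver 0→1:  <1:part t2 p,T2>
26. deliver 1→0:  nop
27. deliver 0→3:  <3:part t2 p,T2>
28. deliver 3→0:  nop
29. timeout(0):  <0:coor t4 p,T2>
30. timeout(0):  <0:coor t5 p,T2>
31. deliver 1→3:  nop
32. deliver 4→3:  nop

2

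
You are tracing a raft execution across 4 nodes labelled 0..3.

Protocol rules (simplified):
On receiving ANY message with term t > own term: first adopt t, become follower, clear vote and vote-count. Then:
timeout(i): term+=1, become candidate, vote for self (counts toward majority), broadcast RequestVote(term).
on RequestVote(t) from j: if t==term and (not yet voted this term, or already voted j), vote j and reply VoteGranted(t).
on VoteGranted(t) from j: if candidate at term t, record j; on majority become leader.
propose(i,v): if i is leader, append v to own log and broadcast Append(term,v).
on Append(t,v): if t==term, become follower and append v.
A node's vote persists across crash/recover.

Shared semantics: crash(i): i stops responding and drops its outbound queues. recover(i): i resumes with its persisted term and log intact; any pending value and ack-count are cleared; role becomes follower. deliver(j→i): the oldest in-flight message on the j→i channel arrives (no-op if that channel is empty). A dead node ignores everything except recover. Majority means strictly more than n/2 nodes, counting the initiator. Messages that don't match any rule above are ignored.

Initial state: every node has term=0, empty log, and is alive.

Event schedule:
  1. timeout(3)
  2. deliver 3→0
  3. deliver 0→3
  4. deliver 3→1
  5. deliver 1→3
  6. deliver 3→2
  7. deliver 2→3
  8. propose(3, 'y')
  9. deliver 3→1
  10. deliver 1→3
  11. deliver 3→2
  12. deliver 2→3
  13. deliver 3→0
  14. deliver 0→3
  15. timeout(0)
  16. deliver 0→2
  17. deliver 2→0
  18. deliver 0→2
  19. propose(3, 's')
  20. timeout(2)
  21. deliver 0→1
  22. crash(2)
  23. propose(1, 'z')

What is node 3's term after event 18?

1

e1 timeout(3): 3[cand,t=1,-]
e2 deliver 3→0: 0[foll,t=1,-]
e3 deliver 0→3: ·
e4 deliver 3→1: 1[foll,t=1,-]
e5 deliver 1→3: 3[lead,t=1,-]
e6 deliver 3→2: 2[foll,t=1,-]
e7 deliver 2→3: ·
e8 propose(3,'y'): 3[lead,t=1,y]
e9 deliver 3→1: 1[foll,t=1,y]
e10 deliver 1→3: ·
e11 deliver 3→2: 2[foll,t=1,y]
e12 deliver 2→3: ·
e13 deliver 3→0: 0[foll,t=1,y]
e14 deliver 0→3: ·
e15 timeout(0): 0[cand,t=2,y]
e16 deliver 0→2: 2[foll,t=2,y]
e17 deliver 2→0: ·
e18 deliver 0→2: ·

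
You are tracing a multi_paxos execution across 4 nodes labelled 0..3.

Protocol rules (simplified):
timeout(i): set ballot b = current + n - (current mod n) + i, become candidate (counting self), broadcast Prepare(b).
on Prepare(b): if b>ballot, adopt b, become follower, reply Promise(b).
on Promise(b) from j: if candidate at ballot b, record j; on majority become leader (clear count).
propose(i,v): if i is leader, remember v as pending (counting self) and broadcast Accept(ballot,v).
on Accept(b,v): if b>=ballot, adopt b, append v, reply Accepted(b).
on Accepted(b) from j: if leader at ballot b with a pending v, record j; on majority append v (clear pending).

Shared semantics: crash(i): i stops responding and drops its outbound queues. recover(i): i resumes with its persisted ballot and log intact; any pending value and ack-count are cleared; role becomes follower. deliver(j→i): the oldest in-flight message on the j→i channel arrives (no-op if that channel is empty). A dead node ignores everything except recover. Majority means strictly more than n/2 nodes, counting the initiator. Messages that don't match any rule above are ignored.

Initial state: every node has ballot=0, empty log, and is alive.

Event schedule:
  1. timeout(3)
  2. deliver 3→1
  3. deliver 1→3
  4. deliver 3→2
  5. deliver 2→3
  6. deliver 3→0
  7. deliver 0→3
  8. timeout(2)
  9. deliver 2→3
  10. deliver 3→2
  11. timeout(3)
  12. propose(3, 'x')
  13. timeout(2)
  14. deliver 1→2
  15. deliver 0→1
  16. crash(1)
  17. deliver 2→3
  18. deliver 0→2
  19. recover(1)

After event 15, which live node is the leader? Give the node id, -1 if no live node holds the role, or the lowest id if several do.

after 1 — timeout(3): n3:cand/b7/[-]
after 2 — deliver 3→1: n1:foll/b7/[-]
after 3 — deliver 1→3: ·
after 4 — deliver 3→2: n2:foll/b7/[-]
after 5 — deliver 2→3: n3:lead/b7/[-]
after 6 — deliver 3→0: n0:foll/b7/[-]
after 7 — deliver 0→3: ·
after 8 — timeout(2): n2:cand/b10/[-]
after 9 — deliver 2→3: n3:foll/b10/[-]
after 10 — deliver 3→2: ·
after 11 — timeout(3): n3:cand/b15/[-]
after 12 — propose(3,'x'): ·
after 13 — timeout(2): n2:cand/b14/[-]
after 14 — deliver 1→2: ·
after 15 — deliver 0→1: ·

-1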